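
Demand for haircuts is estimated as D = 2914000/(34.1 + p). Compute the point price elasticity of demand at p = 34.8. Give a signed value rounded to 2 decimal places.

-0.51

dD/dp = −2914000/(34.1 + p)² = -613.834. At p = 34.8, D = 42293.2.
Ed = (dD/dp)·(p/D) = (-613.834) × (34.8/42293.2) = -0.5050…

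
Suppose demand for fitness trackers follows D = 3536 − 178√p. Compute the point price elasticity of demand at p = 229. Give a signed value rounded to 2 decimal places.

-1.60

dD/dp = −178/(2√p) = -5.88129. At p = 229, D = 842.371.
Ed = (dD/dp)·(p/D) = (-5.88129) × (229/842.371) = -1.5988…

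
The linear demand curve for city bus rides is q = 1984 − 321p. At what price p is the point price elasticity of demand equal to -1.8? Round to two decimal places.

3.97

Ed = −321p/(1984 − 321p). Set this equal to -1.8:
321p = 1.8·(1984 − 321p) ⇒ 321p(1 + 1.8) = 1.8·1984
p = 1.8·1984 / (321·2.8) = 3.9732…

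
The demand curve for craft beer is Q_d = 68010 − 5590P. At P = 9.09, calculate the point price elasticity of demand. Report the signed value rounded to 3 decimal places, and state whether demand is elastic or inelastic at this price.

-2.955; elastic

dQ_d/dP = −5590. At P = 9.09, Q_d = 68010 − 5590(9.09) = 17196.9.
Ed = (dQ_d/dP)·(P/Q_d) = −5590 × (9.09/17196.9) = -2.95478…
|Ed| = 2.955 > 1, so demand is elastic.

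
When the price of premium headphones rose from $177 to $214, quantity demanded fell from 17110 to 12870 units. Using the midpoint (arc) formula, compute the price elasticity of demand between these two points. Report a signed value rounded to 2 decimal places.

%ΔQ = (12870 − 17110) / [(17110 + 12870)/2] = -4240/14990 = -0.282855…
%ΔP = (214 − 177) / [(177 + 214)/2] = 37/195.5 = 0.189258…
Arc Ed = %ΔQ / %ΔP = (-4240/14990) / (37/195.5) = -1.4945…

-1.49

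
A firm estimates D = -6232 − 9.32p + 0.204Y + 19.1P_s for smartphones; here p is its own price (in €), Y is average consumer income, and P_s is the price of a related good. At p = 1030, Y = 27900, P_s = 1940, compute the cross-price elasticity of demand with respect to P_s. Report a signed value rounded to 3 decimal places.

1.377

At the given values, D = -6232 − 9.32(1030) + 0.204(27900) + 19.1(1940) = 26914.
∂D/∂P_s = 19.1.
E = (19.1) × (1940/26914) = 1.37675…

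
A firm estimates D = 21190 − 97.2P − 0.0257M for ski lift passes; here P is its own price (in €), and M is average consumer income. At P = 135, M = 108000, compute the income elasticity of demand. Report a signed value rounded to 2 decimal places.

-0.52

At the given values, D = 21190 − 97.2(135) − 0.0257(108000) = 5292.4.
∂D/∂M = -0.0257.
E = (-0.0257) × (108000/5292.4) = -0.5244…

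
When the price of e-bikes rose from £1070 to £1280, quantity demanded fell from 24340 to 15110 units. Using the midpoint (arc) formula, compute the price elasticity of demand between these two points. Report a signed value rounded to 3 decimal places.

-2.618

%ΔQ = (15110 − 24340) / [(24340 + 15110)/2] = -9230/19725 = -0.467934…
%ΔP = (1280 − 1070) / [(1070 + 1280)/2] = 210/1175 = 0.178723…
Arc Ed = %ΔQ / %ΔP = (-9230/19725) / (210/1175) = -2.61820…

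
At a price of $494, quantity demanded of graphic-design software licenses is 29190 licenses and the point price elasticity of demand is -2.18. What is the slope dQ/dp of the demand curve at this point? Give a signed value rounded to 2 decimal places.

-128.81

Ed = (dQ/dp)·(p/Q) ⇒ dQ/dp = Ed·Q/p = (-2.18)·29190/494 = -128.8141…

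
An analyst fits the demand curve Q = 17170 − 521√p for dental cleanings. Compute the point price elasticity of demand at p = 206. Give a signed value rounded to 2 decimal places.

dQ/dp = −521/(2√p) = -18.1499. At p = 206, Q = 9692.24.
Ed = (dQ/dp)·(p/Q) = (-18.1499) × (206/9692.24) = -0.3857…

-0.39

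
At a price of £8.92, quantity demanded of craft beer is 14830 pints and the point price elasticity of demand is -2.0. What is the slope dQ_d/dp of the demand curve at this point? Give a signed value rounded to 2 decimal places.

Ed = (dQ_d/dp)·(p/Q_d) ⇒ dQ_d/dp = Ed·Q_d/p = (-2.0)·14830/8.92 = -3325.1121…

-3325.11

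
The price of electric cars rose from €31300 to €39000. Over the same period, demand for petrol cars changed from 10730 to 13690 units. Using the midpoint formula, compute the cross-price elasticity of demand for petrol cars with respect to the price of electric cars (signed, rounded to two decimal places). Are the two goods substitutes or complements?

1.11; substitutes

%ΔQ_{petrol cars} = (13690 − 10730)/avg = 2960/12210 = 0.242424…
%ΔP_{electric cars} = (39000 − 31300)/avg = 7700/35150 = 0.219061…
E_cross = (2960/12210) / (7700/35150) = 1.1066…
E_cross > 0 ⇒ the goods are substitutes.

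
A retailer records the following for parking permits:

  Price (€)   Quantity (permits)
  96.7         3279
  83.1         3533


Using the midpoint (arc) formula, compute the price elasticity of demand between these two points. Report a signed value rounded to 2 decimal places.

-0.49

%ΔQ = (3533 − 3279) / [(3279 + 3533)/2] = 254/3406 = 0.074574…
%ΔP = (83.1 − 96.7) / [(96.7 + 83.1)/2] = -13.6/89.9 = -0.151279…
Arc Ed = %ΔQ / %ΔP = (254/3406) / (-13.6/89.9) = -0.4929…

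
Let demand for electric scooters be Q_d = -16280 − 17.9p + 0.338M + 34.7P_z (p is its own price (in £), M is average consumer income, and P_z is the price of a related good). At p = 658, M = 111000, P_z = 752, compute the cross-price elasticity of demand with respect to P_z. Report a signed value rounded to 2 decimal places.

0.73

At the given values, Q_d = -16280 − 17.9(658) + 0.338(111000) + 34.7(752) = 35554.2.
∂Q_d/∂P_z = 34.7.
E = (34.7) × (752/35554.2) = 0.7339…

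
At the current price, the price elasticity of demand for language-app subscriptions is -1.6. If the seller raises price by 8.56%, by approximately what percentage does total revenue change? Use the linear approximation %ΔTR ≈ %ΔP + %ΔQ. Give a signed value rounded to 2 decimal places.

%ΔQ ≈ Ed × %ΔP = (-1.6) × (+8.56%) = -13.6960%
%ΔTR ≈ %ΔP + %ΔQ = (+8.56%) + (-13.6960%) = -5.1360%

-5.14%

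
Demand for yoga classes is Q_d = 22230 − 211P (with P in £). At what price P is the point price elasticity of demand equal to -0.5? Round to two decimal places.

Ed = −211P/(22230 − 211P). Set this equal to -0.5:
211P = 0.5·(22230 − 211P) ⇒ 211P(1 + 0.5) = 0.5·22230
P = 0.5·22230 / (211·1.5) = 35.1184…

35.12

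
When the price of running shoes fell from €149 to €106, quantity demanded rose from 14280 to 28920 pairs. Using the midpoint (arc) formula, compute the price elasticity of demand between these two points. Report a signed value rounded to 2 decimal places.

-2.01

%ΔQ = (28920 − 14280) / [(14280 + 28920)/2] = 14640/21600 = 0.677777…
%ΔP = (106 − 149) / [(149 + 106)/2] = -43/127.5 = -0.337254…
Arc Ed = %ΔQ / %ΔP = (14640/21600) / (-43/127.5) = -2.0096…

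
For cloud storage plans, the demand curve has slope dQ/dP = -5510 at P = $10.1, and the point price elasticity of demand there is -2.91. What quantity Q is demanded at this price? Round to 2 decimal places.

Ed = (dQ/dP)·(P/Q) ⇒ Q = (dQ/dP)·P/Ed = (-5510)·10.1/(-2.91) = 19124.0549…

19124.05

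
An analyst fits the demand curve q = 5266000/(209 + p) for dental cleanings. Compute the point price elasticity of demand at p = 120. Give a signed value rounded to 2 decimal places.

-0.36

dq/dp = −5266000/(209 + p)² = -48.6507. At p = 120, q = 16006.1.
Ed = (dq/dp)·(p/q) = (-48.6507) × (120/16006.1) = -0.3647…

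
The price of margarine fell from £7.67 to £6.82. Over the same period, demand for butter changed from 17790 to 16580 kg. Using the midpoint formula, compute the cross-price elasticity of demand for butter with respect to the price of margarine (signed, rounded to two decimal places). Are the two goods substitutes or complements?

0.60; substitutes

%ΔQ_{butter} = (16580 − 17790)/avg = -1210/17185 = -0.070410…
%ΔP_{margarine} = (6.82 − 7.67)/avg = -0.85/7.245 = -0.117322…
E_cross = (-1210/17185) / (-0.85/7.245) = 0.6001…
E_cross > 0 ⇒ the goods are substitutes.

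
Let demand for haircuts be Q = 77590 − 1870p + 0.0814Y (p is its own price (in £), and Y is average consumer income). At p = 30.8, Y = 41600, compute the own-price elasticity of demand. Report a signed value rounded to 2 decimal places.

At the given values, Q = 77590 − 1870(30.8) + 0.0814(41600) = 23380.24.
∂Q/∂p = −1870.
E = (-1870) × (30.8/23380.24) = -2.4634…

-2.46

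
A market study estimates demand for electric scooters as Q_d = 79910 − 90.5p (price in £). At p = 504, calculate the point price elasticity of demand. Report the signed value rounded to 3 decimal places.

dQ_d/dp = −90.5. At p = 504, Q_d = 79910 − 90.5(504) = 34298.
Ed = (dQ_d/dp)·(p/Q_d) = −90.5 × (504/34298) = -1.32987…

-1.330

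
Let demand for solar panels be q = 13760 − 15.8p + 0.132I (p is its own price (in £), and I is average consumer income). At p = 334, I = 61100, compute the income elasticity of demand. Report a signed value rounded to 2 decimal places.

At the given values, q = 13760 − 15.8(334) + 0.132(61100) = 16548.
∂q/∂I = 0.132.
E = (0.132) × (61100/16548) = 0.4873…

0.49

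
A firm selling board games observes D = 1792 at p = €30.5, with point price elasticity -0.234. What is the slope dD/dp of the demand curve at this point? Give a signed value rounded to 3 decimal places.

-13.748

Ed = (dD/dp)·(p/D) ⇒ dD/dp = Ed·D/p = (-0.234)·1792/30.5 = -13.74845…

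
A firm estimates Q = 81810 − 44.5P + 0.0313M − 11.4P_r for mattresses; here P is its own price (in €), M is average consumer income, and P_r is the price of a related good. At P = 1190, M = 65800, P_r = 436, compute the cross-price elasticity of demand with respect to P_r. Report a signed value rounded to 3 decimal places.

-0.192

At the given values, Q = 81810 − 44.5(1190) + 0.0313(65800) − 11.4(436) = 25944.14.
∂Q/∂P_r = -11.4.
E = (-11.4) × (436/25944.14) = -0.19158…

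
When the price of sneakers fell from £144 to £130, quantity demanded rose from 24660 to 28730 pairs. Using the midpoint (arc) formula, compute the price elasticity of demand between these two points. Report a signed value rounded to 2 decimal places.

-1.49

%ΔQ = (28730 − 24660) / [(24660 + 28730)/2] = 4070/26695 = 0.152463…
%ΔP = (130 − 144) / [(144 + 130)/2] = -14/137 = -0.102189…
Arc Ed = %ΔQ / %ΔP = (4070/26695) / (-14/137) = -1.4919…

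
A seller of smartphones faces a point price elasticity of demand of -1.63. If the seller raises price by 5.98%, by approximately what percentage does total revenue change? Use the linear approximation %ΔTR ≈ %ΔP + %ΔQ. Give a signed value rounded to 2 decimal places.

%ΔQ ≈ Ed × %ΔP = (-1.63) × (+5.98%) = -9.7474%
%ΔTR ≈ %ΔP + %ΔQ = (+5.98%) + (-9.7474%) = -3.7674%

-3.77%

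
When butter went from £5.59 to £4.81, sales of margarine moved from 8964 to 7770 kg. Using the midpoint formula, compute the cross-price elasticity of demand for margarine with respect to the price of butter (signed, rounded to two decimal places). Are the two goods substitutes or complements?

0.95; substitutes

%ΔQ_{margarine} = (7770 − 8964)/avg = -1194/8367 = -0.142703…
%ΔP_{butter} = (4.81 − 5.59)/avg = -0.78/5.2 = -0.15
E_cross = (-1194/8367) / (-0.78/5.2) = 0.9513…
E_cross > 0 ⇒ the goods are substitutes.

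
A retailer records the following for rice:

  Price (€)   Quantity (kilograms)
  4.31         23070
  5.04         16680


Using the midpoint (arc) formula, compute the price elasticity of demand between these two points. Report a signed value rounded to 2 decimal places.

%ΔQ = (16680 − 23070) / [(23070 + 16680)/2] = -6390/19875 = -0.321509…
%ΔP = (5.04 − 4.31) / [(4.31 + 5.04)/2] = 0.73/4.675 = 0.156149…
Arc Ed = %ΔQ / %ΔP = (-6390/19875) / (0.73/4.675) = -2.0589…

-2.06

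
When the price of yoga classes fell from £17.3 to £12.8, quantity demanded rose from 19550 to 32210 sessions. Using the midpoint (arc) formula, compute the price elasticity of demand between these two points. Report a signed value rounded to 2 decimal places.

%ΔQ = (32210 − 19550) / [(19550 + 32210)/2] = 12660/25880 = 0.489180…
%ΔP = (12.8 − 17.3) / [(17.3 + 12.8)/2] = -4.5/15.05 = -0.299003…
Arc Ed = %ΔQ / %ΔP = (12660/25880) / (-4.5/15.05) = -1.6360…

-1.64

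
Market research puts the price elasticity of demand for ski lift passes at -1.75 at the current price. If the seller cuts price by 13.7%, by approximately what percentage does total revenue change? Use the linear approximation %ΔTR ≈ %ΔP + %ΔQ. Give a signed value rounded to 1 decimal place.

%ΔQ ≈ Ed × %ΔP = (-1.75) × (-13.7%) = +23.9750%
%ΔTR ≈ %ΔP + %ΔQ = (-13.7%) + (+23.9750%) = +10.2750%

+10.3%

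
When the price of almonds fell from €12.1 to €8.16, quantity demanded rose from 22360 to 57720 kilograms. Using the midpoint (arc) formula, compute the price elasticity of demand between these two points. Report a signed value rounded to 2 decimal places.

-2.27

%ΔQ = (57720 − 22360) / [(22360 + 57720)/2] = 35360/40040 = 0.883116…
%ΔP = (8.16 − 12.1) / [(12.1 + 8.16)/2] = -3.94/10.13 = -0.388943…
Arc Ed = %ΔQ / %ΔP = (35360/40040) / (-3.94/10.13) = -2.2705…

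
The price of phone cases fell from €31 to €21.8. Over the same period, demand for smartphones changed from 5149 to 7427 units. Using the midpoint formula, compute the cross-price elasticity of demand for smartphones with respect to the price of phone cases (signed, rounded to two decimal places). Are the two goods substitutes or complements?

-1.04; complements

%ΔQ_{smartphones} = (7427 − 5149)/avg = 2278/6288 = 0.362277…
%ΔP_{phone cases} = (21.8 − 31)/avg = -9.2/26.4 = -0.348484…
E_cross = (2278/6288) / (-9.2/26.4) = -1.0395…
E_cross < 0 ⇒ the goods are complements.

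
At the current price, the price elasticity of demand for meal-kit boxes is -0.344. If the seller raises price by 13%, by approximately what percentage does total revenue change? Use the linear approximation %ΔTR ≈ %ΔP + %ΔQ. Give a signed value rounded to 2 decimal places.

%ΔQ ≈ Ed × %ΔP = (-0.344) × (+13%) = -4.4720%
%ΔTR ≈ %ΔP + %ΔQ = (+13%) + (-4.4720%) = +8.5280%

+8.53%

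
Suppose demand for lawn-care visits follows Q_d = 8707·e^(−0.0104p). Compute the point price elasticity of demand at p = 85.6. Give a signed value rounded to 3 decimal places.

-0.890

dQ_d/dp = −0.0104·Q_d = -37.1771. At p = 85.6, Q_d = 3574.72.
Ed = (dQ_d/dp)·(p/Q_d) = (-37.1771) × (85.6/3574.72) = -0.89024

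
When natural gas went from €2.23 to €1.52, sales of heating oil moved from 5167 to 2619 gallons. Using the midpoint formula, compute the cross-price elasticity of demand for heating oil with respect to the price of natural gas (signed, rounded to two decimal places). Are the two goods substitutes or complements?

%ΔQ_{heating oil} = (2619 − 5167)/avg = -2548/3893 = -0.654508…
%ΔP_{natural gas} = (1.52 − 2.23)/avg = -0.71/1.875 = -0.378666…
E_cross = (-2548/3893) / (-0.71/1.875) = 1.7284…
E_cross > 0 ⇒ the goods are substitutes.

1.73; substitutes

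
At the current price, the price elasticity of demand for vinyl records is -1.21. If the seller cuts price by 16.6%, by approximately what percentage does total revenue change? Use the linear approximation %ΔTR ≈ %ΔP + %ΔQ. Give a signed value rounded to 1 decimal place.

+3.5%

%ΔQ ≈ Ed × %ΔP = (-1.21) × (-16.6%) = +20.0860%
%ΔTR ≈ %ΔP + %ΔQ = (-16.6%) + (+20.0860%) = +3.4860%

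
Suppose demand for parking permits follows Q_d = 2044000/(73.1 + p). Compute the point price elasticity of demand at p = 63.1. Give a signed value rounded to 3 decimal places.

dQ_d/dp = −2044000/(73.1 + p)² = -110.186. At p = 63.1, Q_d = 15007.3.
Ed = (dQ_d/dp)·(p/Q_d) = (-110.186) × (63.1/15007.3) = -0.46328…

-0.463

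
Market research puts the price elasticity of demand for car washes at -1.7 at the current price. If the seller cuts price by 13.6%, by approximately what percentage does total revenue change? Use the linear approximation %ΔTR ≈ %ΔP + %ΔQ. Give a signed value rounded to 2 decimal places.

%ΔQ ≈ Ed × %ΔP = (-1.7) × (-13.6%) = +23.1200%
%ΔTR ≈ %ΔP + %ΔQ = (-13.6%) + (+23.1200%) = +9.5200%

+9.52%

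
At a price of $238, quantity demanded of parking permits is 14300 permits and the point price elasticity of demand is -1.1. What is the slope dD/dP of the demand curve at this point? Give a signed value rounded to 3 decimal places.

-66.092

Ed = (dD/dP)·(P/D) ⇒ dD/dP = Ed·D/P = (-1.1)·14300/238 = -66.09243…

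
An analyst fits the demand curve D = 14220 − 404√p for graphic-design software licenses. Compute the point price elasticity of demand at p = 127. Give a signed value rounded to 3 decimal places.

dD/dp = −404/(2√p) = -17.9246. At p = 127, D = 9667.15.
Ed = (dD/dp)·(p/D) = (-17.9246) × (127/9667.15) = -0.23548…

-0.235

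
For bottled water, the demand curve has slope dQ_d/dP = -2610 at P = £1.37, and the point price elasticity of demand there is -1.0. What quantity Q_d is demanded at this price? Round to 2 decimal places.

Ed = (dQ_d/dP)·(P/Q_d) ⇒ Q_d = (dQ_d/dP)·P/Ed = (-2610)·1.37/(-1.0) = 3575.7

3575.70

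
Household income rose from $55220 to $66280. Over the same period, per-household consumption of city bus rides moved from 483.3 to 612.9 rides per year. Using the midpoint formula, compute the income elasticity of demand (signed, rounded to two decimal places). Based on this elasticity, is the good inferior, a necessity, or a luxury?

1.30; luxury

%ΔQ = (612.9 − 483.3)/[( 483.3 + 612.9)/2] = 129.6/548.1 = 0.236453…
%ΔIncome = (66280 − 55220)/[( 55220 + 66280)/2] = 11060/60750 = 0.182057…
E_income = (129.6/548.1) / (11060/60750) = 1.2987…
E_income > 1 ⇒ normal good, luxury.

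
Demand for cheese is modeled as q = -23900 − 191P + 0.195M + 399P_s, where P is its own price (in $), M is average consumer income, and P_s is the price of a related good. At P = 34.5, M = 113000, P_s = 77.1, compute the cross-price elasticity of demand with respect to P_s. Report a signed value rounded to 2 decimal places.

1.38

At the given values, q = -23900 − 191(34.5) + 0.195(113000) + 399(77.1) = 22308.4.
∂q/∂P_s = 399.
E = (399) × (77.1/22308.4) = 1.3789…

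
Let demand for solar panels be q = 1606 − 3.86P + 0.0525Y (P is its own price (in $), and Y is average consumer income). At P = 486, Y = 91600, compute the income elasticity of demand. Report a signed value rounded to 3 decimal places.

1.059

At the given values, q = 1606 − 3.86(486) + 0.0525(91600) = 4539.04.
∂q/∂Y = 0.0525.
E = (0.0525) × (91600/4539.04) = 1.05947…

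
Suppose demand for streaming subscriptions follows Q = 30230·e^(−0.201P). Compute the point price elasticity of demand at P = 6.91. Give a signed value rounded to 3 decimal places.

-1.389

dQ/dP = −0.201·Q = -1515.09. At P = 6.91, Q = 7537.76.
Ed = (dQ/dP)·(P/Q) = (-1515.09) × (6.91/7537.76) = -1.38891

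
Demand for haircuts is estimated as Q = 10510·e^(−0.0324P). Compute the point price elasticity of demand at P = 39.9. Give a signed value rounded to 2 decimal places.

dQ/dP = −0.0324·Q = -93.478. At P = 39.9, Q = 2885.12.
Ed = (dQ/dP)·(P/Q) = (-93.478) × (39.9/2885.12) = -1.2927…

-1.29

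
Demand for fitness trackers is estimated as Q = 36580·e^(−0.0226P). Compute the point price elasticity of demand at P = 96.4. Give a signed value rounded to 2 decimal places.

-2.18

dQ/dP = −0.0226·Q = -93.5795. At P = 96.4, Q = 4140.69.
Ed = (dQ/dP)·(P/Q) = (-93.5795) × (96.4/4140.69) = -2.1786…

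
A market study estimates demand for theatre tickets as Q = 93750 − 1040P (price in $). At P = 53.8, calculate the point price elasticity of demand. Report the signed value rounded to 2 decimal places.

-1.48

dQ/dP = −1040. At P = 53.8, Q = 93750 − 1040(53.8) = 37798.
Ed = (dQ/dP)·(P/Q) = −1040 × (53.8/37798) = -1.4802…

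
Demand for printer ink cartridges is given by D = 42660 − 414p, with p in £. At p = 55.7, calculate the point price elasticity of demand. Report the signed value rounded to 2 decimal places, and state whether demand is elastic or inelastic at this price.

dD/dp = −414. At p = 55.7, D = 42660 − 414(55.7) = 19600.2.
Ed = (dD/dp)·(p/D) = −414 × (55.7/19600.2) = -1.1765…
|Ed| = 1.18 > 1, so demand is elastic.

-1.18; elastic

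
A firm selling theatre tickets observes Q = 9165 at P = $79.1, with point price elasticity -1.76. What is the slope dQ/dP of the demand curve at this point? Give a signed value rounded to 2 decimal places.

Ed = (dQ/dP)·(P/Q) ⇒ dQ/dP = Ed·Q/P = (-1.76)·9165/79.1 = -203.9241…

-203.92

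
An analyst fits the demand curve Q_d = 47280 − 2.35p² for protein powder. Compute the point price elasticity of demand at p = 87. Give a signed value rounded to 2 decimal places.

dQ_d/dp = −2·2.35·p = -408.9. At p = 87, Q_d = 29492.85.
Ed = (dQ_d/dp)·(p/Q_d) = (-408.9) × (87/29492.85) = -1.2062…

-1.21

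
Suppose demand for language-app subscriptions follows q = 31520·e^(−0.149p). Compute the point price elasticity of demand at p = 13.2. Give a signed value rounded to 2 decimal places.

-1.97

dq/dp = −0.149·q = -657.056. At p = 13.2, q = 4409.77.
Ed = (dq/dp)·(p/q) = (-657.056) × (13.2/4409.77) = -1.9668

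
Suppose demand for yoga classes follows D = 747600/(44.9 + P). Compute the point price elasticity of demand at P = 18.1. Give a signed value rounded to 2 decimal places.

dD/dP = −747600/(44.9 + P)² = -188.36. At P = 18.1, D = 11866.7.
Ed = (dD/dP)·(P/D) = (-188.36) × (18.1/11866.7) = -0.2873…

-0.29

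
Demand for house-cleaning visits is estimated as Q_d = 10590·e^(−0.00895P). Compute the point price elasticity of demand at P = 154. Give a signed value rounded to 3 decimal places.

dQ_d/dP = −0.00895·Q_d = -23.8853. At P = 154, Q_d = 2668.75.
Ed = (dQ_d/dP)·(P/Q_d) = (-23.8853) × (154/2668.75) = -1.3783

-1.378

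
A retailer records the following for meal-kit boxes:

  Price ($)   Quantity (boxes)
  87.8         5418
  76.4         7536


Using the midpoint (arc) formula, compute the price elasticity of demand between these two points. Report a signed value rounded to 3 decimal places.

%ΔQ = (7536 − 5418) / [(5418 + 7536)/2] = 2118/6477 = 0.327003…
%ΔP = (76.4 − 87.8) / [(87.8 + 76.4)/2] = -11.4/82.1 = -0.138855…
Arc Ed = %ΔQ / %ΔP = (2118/6477) / (-11.4/82.1) = -2.35499…

-2.355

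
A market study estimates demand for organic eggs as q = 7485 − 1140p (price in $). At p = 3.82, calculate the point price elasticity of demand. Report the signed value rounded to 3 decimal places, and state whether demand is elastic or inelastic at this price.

-1.391; elastic

dq/dp = −1140. At p = 3.82, q = 7485 − 1140(3.82) = 3130.2.
Ed = (dq/dp)·(p/q) = −1140 × (3.82/3130.2) = -1.39122…
|Ed| = 1.391 > 1, so demand is elastic.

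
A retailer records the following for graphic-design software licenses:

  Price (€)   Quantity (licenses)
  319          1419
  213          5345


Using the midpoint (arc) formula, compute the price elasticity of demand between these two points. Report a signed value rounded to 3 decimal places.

%ΔQ = (5345 − 1419) / [(1419 + 5345)/2] = 3926/3382 = 1.160851…
%ΔP = (213 − 319) / [(319 + 213)/2] = -106/266 = -0.398496…
Arc Ed = %ΔQ / %ΔP = (3926/3382) / (-106/266) = -2.91308…

-2.913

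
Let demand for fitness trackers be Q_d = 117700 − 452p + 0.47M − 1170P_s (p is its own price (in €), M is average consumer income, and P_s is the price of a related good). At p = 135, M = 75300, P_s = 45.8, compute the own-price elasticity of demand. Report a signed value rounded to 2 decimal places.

At the given values, Q_d = 117700 − 452(135) + 0.47(75300) − 1170(45.8) = 38485.
∂Q_d/∂p = −452.
E = (-452) × (135/38485) = -1.5855…

-1.59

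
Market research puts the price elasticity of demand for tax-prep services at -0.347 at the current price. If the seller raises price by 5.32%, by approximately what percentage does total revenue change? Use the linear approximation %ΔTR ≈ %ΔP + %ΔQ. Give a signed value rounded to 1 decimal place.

+3.5%

%ΔQ ≈ Ed × %ΔP = (-0.347) × (+5.32%) = -1.8460%
%ΔTR ≈ %ΔP + %ΔQ = (+5.32%) + (-1.8460%) = +3.4740%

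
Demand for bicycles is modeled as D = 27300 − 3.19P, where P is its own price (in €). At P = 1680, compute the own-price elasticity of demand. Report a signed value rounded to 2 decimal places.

-0.24

At the given values, D = 27300 − 3.19(1680) = 21940.8.
∂D/∂P = −3.19.
E = (-3.19) × (1680/21940.8) = -0.2442…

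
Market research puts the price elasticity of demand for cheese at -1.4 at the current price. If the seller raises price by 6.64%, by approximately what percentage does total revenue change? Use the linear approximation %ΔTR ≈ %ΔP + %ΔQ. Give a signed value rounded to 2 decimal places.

-2.66%

%ΔQ ≈ Ed × %ΔP = (-1.4) × (+6.64%) = -9.2960%
%ΔTR ≈ %ΔP + %ΔQ = (+6.64%) + (-9.2960%) = -2.6560%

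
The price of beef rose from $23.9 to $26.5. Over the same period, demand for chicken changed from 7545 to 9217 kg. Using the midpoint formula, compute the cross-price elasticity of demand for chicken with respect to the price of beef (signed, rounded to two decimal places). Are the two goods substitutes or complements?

%ΔQ_{chicken} = (9217 − 7545)/avg = 1672/8381 = 0.199498…
%ΔP_{beef} = (26.5 − 23.9)/avg = 2.6/25.2 = 0.103174…
E_cross = (1672/8381) / (2.6/25.2) = 1.9336…
E_cross > 0 ⇒ the goods are substitutes.

1.93; substitutes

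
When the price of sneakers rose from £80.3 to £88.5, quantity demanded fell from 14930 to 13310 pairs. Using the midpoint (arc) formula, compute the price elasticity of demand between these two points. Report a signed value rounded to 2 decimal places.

%ΔQ = (13310 − 14930) / [(14930 + 13310)/2] = -1620/14120 = -0.114730…
%ΔP = (88.5 − 80.3) / [(80.3 + 88.5)/2] = 8.2/84.4 = 0.097156…
Arc Ed = %ΔQ / %ΔP = (-1620/14120) / (8.2/84.4) = -1.1808…

-1.18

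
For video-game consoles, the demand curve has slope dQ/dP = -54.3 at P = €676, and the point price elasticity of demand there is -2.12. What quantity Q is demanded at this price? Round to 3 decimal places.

17314.528

Ed = (dQ/dP)·(P/Q) ⇒ Q = (dQ/dP)·P/Ed = (-54.3)·676/(-2.12) = 17314.52830…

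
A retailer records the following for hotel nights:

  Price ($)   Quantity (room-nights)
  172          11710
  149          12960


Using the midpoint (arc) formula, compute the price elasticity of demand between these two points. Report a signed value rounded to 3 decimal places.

%ΔQ = (12960 − 11710) / [(11710 + 12960)/2] = 1250/12335 = 0.101337…
%ΔP = (149 − 172) / [(172 + 149)/2] = -23/160.5 = -0.143302…
Arc Ed = %ΔQ / %ΔP = (1250/12335) / (-23/160.5) = -0.70716…

-0.707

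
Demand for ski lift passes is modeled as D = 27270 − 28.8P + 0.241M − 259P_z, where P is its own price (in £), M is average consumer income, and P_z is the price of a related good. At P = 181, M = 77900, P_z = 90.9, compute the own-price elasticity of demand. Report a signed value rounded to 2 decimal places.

At the given values, D = 27270 − 28.8(181) + 0.241(77900) − 259(90.9) = 17288.
∂D/∂P = −28.8.
E = (-28.8) × (181/17288) = -0.3015…

-0.30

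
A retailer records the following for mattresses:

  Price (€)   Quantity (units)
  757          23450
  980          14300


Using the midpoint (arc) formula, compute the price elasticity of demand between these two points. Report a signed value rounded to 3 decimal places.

%ΔQ = (14300 − 23450) / [(23450 + 14300)/2] = -9150/18875 = -0.484768…
%ΔP = (980 − 757) / [(757 + 980)/2] = 223/868.5 = 0.256764…
Arc Ed = %ΔQ / %ΔP = (-9150/18875) / (223/868.5) = -1.88798…

-1.888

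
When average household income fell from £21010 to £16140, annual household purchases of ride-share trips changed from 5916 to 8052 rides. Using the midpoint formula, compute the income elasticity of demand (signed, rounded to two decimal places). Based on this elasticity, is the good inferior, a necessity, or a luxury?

-1.17; inferior

%ΔQ = (8052 − 5916)/[( 5916 + 8052)/2] = 2136/6984 = 0.305841…
%ΔIncome = (16140 − 21010)/[( 21010 + 16140)/2] = -4870/18575 = -0.262180…
E_income = (2136/6984) / (-4870/18575) = -1.1665…
E_income < 0 ⇒ inferior good.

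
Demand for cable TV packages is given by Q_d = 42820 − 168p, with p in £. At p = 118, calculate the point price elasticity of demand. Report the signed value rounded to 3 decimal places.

dQ_d/dp = −168. At p = 118, Q_d = 42820 − 168(118) = 22996.
Ed = (dQ_d/dp)·(p/Q_d) = −168 × (118/22996) = -0.86206…

-0.862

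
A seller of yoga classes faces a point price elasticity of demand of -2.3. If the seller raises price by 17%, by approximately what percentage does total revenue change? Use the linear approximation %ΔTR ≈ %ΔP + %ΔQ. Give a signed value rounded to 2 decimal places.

%ΔQ ≈ Ed × %ΔP = (-2.3) × (+17%) = -39.1000%
%ΔTR ≈ %ΔP + %ΔQ = (+17%) + (-39.1000%) = -22.1000%

-22.10%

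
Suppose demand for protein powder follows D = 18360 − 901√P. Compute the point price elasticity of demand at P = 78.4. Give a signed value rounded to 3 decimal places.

dD/dP = −901/(2√P) = -50.8788. At P = 78.4, D = 10382.2.
Ed = (dD/dP)·(P/D) = (-50.8788) × (78.4/10382.2) = -0.38420…

-0.384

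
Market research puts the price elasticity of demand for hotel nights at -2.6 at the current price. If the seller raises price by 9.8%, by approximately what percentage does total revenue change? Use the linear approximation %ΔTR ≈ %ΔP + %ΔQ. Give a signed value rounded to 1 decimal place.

%ΔQ ≈ Ed × %ΔP = (-2.6) × (+9.8%) = -25.4800%
%ΔTR ≈ %ΔP + %ΔQ = (+9.8%) + (-25.4800%) = -15.6800%

-15.7%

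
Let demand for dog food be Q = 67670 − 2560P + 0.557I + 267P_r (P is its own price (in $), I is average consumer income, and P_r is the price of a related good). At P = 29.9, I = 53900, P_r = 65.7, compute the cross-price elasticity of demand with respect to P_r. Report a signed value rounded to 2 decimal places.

At the given values, Q = 67670 − 2560(29.9) + 0.557(53900) + 267(65.7) = 38690.2.
∂Q/∂P_r = 267.
E = (267) × (65.7/38690.2) = 0.4533…

0.45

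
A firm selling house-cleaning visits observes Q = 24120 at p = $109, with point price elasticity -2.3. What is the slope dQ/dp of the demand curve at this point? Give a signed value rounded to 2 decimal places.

-508.95

Ed = (dQ/dp)·(p/Q) ⇒ dQ/dp = Ed·Q/p = (-2.3)·24120/109 = -508.9541…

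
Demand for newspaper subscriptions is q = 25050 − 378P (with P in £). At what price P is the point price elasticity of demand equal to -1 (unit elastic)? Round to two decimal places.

Ed = −378P/(25050 − 378P). Set this equal to -1:
378P = 1·(25050 − 378P) ⇒ 378P(1 + 1) = 1·25050
P = 1·25050 / (378·2) = 33.1349…

33.13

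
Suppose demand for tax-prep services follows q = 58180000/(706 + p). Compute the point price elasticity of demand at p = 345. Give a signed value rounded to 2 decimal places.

dq/dp = −58180000/(706 + p)² = -52.6706. At p = 345, q = 55356.8.
Ed = (dq/dp)·(p/q) = (-52.6706) × (345/55356.8) = -0.3282…

-0.33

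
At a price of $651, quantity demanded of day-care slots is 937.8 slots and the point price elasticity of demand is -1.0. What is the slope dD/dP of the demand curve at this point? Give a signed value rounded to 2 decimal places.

Ed = (dD/dP)·(P/D) ⇒ dD/dP = Ed·D/P = (-1.0)·937.8/651 = -1.4405…

-1.44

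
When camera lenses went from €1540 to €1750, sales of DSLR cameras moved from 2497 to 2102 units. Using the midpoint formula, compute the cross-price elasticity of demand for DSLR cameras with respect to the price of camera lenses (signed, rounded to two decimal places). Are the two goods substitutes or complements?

%ΔQ_{DSLR cameras} = (2102 − 2497)/avg = -395/2299.5 = -0.171776…
%ΔP_{camera lenses} = (1750 − 1540)/avg = 210/1645 = 0.127659…
E_cross = (-395/2299.5) / (210/1645) = -1.3455…
E_cross < 0 ⇒ the goods are complements.

-1.35; complements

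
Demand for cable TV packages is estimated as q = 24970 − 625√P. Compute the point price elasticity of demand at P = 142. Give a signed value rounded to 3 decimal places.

dq/dP = −625/(2√P) = -26.2244. At P = 142, q = 17522.3.
Ed = (dq/dP)·(P/q) = (-26.2244) × (142/17522.3) = -0.21252…

-0.213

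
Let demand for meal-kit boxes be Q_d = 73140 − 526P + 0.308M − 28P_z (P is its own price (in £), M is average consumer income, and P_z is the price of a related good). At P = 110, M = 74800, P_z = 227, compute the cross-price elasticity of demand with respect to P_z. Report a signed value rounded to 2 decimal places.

At the given values, Q_d = 73140 − 526(110) + 0.308(74800) − 28(227) = 31962.4.
∂Q_d/∂P_z = -28.
E = (-28) × (227/31962.4) = -0.1988…

-0.20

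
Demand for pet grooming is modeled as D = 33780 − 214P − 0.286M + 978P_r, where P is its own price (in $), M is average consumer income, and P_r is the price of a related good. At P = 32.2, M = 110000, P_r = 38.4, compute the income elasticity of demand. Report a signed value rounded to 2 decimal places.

At the given values, D = 33780 − 214(32.2) − 0.286(110000) + 978(38.4) = 32984.4.
∂D/∂M = -0.286.
E = (-0.286) × (110000/32984.4) = -0.9537…

-0.95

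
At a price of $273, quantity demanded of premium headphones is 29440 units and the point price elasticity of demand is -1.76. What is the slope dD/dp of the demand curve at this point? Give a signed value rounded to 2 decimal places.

-189.80

Ed = (dD/dp)·(p/D) ⇒ dD/dp = Ed·D/p = (-1.76)·29440/273 = -189.7963…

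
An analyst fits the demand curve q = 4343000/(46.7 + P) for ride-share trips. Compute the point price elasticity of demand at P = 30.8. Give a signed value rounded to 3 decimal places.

-0.397

dq/dP = −4343000/(46.7 + P)² = -723.08. At P = 30.8, q = 56038.7.
Ed = (dq/dP)·(P/q) = (-723.08) × (30.8/56038.7) = -0.39741…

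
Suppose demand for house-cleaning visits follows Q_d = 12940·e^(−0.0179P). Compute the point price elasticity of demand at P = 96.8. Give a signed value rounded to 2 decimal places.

-1.73

dQ_d/dP = −0.0179·Q_d = -40.9521. At P = 96.8, Q_d = 2287.83.
Ed = (dQ_d/dP)·(P/Q_d) = (-40.9521) × (96.8/2287.83) = -1.7327…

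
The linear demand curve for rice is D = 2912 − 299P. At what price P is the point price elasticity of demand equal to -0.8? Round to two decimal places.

4.33

Ed = −299P/(2912 − 299P). Set this equal to -0.8:
299P = 0.8·(2912 − 299P) ⇒ 299P(1 + 0.8) = 0.8·2912
P = 0.8·2912 / (299·1.8) = 4.3285…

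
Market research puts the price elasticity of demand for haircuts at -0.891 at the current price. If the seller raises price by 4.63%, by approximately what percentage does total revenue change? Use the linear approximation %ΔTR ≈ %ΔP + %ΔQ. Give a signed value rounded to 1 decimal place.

+0.5%

%ΔQ ≈ Ed × %ΔP = (-0.891) × (+4.63%) = -4.1253%
%ΔTR ≈ %ΔP + %ΔQ = (+4.63%) + (-4.1253%) = +0.5047%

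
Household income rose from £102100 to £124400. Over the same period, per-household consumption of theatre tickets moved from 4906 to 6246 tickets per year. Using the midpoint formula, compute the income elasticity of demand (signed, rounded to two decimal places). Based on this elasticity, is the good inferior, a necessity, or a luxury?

1.22; luxury

%ΔQ = (6246 − 4906)/[( 4906 + 6246)/2] = 1340/5576 = 0.240315…
%ΔIncome = (124400 − 102100)/[( 102100 + 124400)/2] = 22300/113250 = 0.196909…
E_income = (1340/5576) / (22300/113250) = 1.2204…
E_income > 1 ⇒ normal good, luxury.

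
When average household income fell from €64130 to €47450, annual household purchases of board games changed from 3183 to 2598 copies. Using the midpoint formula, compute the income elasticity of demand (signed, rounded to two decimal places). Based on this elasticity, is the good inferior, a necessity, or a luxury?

%ΔQ = (2598 − 3183)/[( 3183 + 2598)/2] = -585/2890.5 = -0.202387…
%ΔIncome = (47450 − 64130)/[( 64130 + 47450)/2] = -16680/55790 = -0.298978…
E_income = (-585/2890.5) / (-16680/55790) = 0.6769…
0 < E_income < 1 ⇒ normal good, necessity.

0.68; necessity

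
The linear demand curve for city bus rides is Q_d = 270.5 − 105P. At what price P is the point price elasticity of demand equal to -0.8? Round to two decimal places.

Ed = −105P/(270.5 − 105P). Set this equal to -0.8:
105P = 0.8·(270.5 − 105P) ⇒ 105P(1 + 0.8) = 0.8·270.5
P = 0.8·270.5 / (105·1.8) = 1.1449…

1.14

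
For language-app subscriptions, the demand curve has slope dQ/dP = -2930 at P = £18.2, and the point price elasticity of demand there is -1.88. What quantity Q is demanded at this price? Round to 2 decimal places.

28364.89

Ed = (dQ/dP)·(P/Q) ⇒ Q = (dQ/dP)·P/Ed = (-2930)·18.2/(-1.88) = 28364.8936…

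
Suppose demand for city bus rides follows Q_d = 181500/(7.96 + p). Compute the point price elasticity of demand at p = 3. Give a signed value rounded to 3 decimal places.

dQ_d/dp = −181500/(7.96 + p)² = -1510.97. At p = 3, Q_d = 16560.2.
Ed = (dQ_d/dp)·(p/Q_d) = (-1510.97) × (3/16560.2) = -0.27372…

-0.274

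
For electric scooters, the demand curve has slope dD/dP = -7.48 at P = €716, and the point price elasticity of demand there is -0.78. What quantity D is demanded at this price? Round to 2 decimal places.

Ed = (dD/dP)·(P/D) ⇒ D = (dD/dP)·P/Ed = (-7.48)·716/(-0.78) = 6866.2564…

6866.26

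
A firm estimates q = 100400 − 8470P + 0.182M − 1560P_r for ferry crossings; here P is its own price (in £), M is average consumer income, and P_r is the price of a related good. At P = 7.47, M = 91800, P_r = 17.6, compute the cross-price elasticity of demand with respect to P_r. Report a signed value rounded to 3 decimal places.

At the given values, q = 100400 − 8470(7.47) + 0.182(91800) − 1560(17.6) = 26380.7.
∂q/∂P_r = -1560.
E = (-1560) × (17.6/26380.7) = -1.04076…

-1.041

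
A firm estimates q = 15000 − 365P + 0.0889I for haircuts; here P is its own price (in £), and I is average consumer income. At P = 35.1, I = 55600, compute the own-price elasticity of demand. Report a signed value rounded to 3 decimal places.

At the given values, q = 15000 − 365(35.1) + 0.0889(55600) = 7131.34.
∂q/∂P = −365.
E = (-365) × (35.1/7131.34) = -1.79650…

-1.797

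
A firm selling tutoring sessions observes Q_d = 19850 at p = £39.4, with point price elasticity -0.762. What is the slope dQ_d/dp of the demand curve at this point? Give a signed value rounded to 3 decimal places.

Ed = (dQ_d/dp)·(p/Q_d) ⇒ dQ_d/dp = Ed·Q_d/p = (-0.762)·19850/39.4 = -383.90101…

-383.901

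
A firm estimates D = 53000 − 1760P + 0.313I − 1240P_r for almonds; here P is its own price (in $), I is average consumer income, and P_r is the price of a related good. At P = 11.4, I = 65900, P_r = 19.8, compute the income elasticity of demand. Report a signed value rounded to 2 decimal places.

At the given values, D = 53000 − 1760(11.4) + 0.313(65900) − 1240(19.8) = 29010.7.
∂D/∂I = 0.313.
E = (0.313) × (65900/29010.7) = 0.7110…

0.71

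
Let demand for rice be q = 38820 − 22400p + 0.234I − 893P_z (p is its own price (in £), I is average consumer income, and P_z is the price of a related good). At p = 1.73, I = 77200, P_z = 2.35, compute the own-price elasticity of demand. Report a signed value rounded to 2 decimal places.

-2.42

At the given values, q = 38820 − 22400(1.73) + 0.234(77200) − 893(2.35) = 16034.25.
∂q/∂p = −22400.
E = (-22400) × (1.73/16034.25) = -2.4168…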